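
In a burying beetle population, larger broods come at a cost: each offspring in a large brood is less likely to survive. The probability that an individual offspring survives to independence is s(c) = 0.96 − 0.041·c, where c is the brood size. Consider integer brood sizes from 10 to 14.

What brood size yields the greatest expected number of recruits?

Expected recruits = c × s(c):
  c=10: 10 × 0.550 = 5.500
  c=11: 11 × 0.509 = 5.599
  c=12: 12 × 0.468 = 5.616
  c=13: 13 × 0.427 = 5.551
  c=14: 14 × 0.386 = 5.404
Maximum at c = 12 (5.616 recruits).

12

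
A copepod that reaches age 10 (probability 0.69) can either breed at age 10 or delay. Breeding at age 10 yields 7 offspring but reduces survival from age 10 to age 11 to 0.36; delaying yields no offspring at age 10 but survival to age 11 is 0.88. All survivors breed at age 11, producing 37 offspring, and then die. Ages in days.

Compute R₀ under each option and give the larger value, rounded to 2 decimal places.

22.47

breed at age 10: R₀ = 0.69 × (7 + 0.36 × 37) = 0.69 × 20.3200 = 14.0208
delay to age 11: R₀ = 0.69 × (0.88 × 37) = 0.69 × 32.5600 = 22.4664
Higher: delay to age 11 (22.4664).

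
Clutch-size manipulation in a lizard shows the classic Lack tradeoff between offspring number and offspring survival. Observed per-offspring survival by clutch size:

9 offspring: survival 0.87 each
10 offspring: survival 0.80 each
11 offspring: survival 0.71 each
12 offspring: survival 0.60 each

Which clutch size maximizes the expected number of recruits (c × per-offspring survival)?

Expected recruits = c × s(c):
  c=9: 9 × 0.87 = 7.830
  c=10: 10 × 0.80 = 8.000
  c=11: 11 × 0.71 = 7.810
  c=12: 12 × 0.60 = 7.200
Maximum at c = 10 (8.000 recruits).

10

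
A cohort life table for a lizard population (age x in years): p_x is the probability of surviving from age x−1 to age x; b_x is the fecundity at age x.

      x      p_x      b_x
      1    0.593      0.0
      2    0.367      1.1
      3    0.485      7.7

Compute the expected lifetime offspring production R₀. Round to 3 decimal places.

Survivorship from birth: l_x = p_1·p_2·…·p_x.
  l_1 = 0.59300
  l_2 = 0.21763
  l_3 = 0.10555
R₀ = Σ l_x b_x:
  age 1: 0.59300 × 0.0 = 0.0000
  age 2: 0.21763 × 1.1 = 0.2394
  age 3: 0.10555 × 7.7 = 0.8127
R₀ = 0.0000 + 0.2394 + 0.8127 = 1.0521

1.052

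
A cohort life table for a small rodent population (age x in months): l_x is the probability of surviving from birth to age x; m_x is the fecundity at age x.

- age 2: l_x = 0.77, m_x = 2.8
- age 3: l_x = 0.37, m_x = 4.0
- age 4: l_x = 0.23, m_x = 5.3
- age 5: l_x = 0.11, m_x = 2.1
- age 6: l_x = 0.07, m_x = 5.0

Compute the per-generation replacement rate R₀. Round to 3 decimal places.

R₀ = Σ l_x m_x:
  age 2: 0.77 × 2.8 = 2.1560
  age 3: 0.37 × 4.0 = 1.4800
  age 4: 0.23 × 5.3 = 1.2190
  age 5: 0.11 × 2.1 = 0.2310
  age 6: 0.07 × 5.0 = 0.3500
R₀ = 2.1560 + 1.4800 + 1.2190 + 0.2310 + 0.3500 = 5.4360

5.436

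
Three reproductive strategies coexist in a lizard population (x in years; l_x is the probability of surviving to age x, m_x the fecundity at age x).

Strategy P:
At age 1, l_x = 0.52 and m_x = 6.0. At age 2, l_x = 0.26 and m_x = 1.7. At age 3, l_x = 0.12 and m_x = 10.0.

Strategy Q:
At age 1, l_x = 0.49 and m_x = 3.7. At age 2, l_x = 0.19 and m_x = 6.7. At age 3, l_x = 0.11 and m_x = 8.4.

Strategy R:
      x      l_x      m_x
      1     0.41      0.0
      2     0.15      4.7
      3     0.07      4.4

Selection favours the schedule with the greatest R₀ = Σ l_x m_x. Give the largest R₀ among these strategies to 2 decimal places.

4.76

Strategy P: R₀ = 0.52×6.0 + 0.26×1.7 + 0.12×10.0 = 4.7620
Strategy Q: R₀ = 0.49×3.7 + 0.19×6.7 + 0.11×8.4 = 4.0100
Strategy R: R₀ = 0.41×0.0 + 0.15×4.7 + 0.07×4.4 = 1.0130
Highest R₀: strategy P with 4.7620.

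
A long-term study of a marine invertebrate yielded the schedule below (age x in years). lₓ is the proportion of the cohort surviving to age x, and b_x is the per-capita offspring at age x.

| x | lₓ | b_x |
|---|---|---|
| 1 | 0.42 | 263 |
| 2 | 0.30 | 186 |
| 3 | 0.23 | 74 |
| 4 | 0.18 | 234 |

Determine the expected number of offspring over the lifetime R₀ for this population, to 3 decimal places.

R₀ = Σ lₓ b_x:
  age 1: 0.42 × 263 = 110.4600
  age 2: 0.30 × 186 = 55.8000
  age 3: 0.23 × 74 = 17.0200
  age 4: 0.18 × 234 = 42.1200
R₀ = 110.4600 + 55.8000 + 17.0200 + 42.1200 = 225.4000

225.400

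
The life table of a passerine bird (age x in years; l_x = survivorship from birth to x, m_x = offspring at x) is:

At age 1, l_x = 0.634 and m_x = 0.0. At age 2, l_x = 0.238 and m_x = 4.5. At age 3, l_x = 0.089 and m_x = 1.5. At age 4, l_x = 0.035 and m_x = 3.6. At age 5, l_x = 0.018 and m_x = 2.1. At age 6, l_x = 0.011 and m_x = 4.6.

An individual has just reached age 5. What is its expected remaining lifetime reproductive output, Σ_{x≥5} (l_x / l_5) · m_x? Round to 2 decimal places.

l_5 = 0.018. Conditional survival from age 5 to x is l_x / l_5.
  x=5: (0.018/0.018) × 2.1 = 2.1000
  x=6: (0.011/0.018) × 4.6 = 2.8111
Sum = 2.1000 + 2.8111 = 4.9111

4.91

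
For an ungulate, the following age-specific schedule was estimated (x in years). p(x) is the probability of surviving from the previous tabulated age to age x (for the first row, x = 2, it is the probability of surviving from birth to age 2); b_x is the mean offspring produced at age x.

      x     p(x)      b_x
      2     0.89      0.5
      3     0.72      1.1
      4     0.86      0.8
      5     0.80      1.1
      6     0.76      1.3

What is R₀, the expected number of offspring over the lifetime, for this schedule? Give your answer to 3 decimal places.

2.511

Survivorship from birth: l_x = p_2·p_3·…·p_x.
  l_2 = 0.89000
  l_3 = 0.64080
  l_4 = 0.55109
  l_5 = 0.44087
  l_6 = 0.33506
R₀ = Σ l_x b_x:
  age 2: 0.89000 × 0.5 = 0.4450
  age 3: 0.64080 × 1.1 = 0.7049
  age 4: 0.55109 × 0.8 = 0.4409
  age 5: 0.44087 × 1.1 = 0.4850
  age 6: 0.33506 × 1.3 = 0.4356
R₀ = 0.4450 + 0.7049 + 0.4409 + 0.4850 + 0.4356 = 2.5113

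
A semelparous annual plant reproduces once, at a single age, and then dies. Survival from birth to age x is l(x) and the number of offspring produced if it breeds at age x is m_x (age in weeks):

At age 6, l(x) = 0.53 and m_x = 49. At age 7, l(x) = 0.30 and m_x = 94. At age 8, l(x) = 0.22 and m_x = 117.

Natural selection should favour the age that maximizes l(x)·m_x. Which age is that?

7

Expected offspring if breeding at age x = l(x) × m_x:
  age 6: 0.53 × 49 = 25.970
  age 7: 0.30 × 94 = 28.200
  age 8: 0.22 × 117 = 25.740
Maximum at age 7 (28.200).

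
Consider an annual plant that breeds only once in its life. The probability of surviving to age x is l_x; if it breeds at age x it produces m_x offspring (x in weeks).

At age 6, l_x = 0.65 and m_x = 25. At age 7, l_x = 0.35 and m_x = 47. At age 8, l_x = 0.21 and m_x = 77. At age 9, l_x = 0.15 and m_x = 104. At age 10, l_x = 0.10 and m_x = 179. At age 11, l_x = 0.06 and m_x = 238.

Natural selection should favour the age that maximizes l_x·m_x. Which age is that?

10

Expected offspring if breeding at age x = l_x × m_x:
  age 6: 0.65 × 25 = 16.250
  age 7: 0.35 × 47 = 16.450
  age 8: 0.21 × 77 = 16.170
  age 9: 0.15 × 104 = 15.600
  age 10: 0.10 × 179 = 17.900
  age 11: 0.06 × 238 = 14.280
Maximum at age 10 (17.900).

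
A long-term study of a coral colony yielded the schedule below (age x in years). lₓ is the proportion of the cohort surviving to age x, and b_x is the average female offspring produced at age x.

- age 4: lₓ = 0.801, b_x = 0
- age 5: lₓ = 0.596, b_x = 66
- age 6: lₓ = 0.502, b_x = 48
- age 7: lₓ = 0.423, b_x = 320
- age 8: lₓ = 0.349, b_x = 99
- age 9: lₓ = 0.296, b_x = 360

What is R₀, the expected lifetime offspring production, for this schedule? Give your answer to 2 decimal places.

339.90

R₀ = Σ lₓ b_x:
  age 4: 0.801 × 0 = 0.0000
  age 5: 0.596 × 66 = 39.3360
  age 6: 0.502 × 48 = 24.0960
  age 7: 0.423 × 320 = 135.3600
  age 8: 0.349 × 99 = 34.5510
  age 9: 0.296 × 360 = 106.5600
R₀ = 0.0000 + 39.3360 + 24.0960 + 135.3600 + 34.5510 + 106.5600 = 339.9030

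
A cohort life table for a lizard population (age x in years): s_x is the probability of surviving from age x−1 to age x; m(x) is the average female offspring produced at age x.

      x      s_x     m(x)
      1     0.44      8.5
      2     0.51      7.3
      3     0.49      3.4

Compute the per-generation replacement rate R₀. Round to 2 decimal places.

Survivorship from birth: l_x = s_1·s_2·…·s_x.
  l_1 = 0.44000
  l_2 = 0.22440
  l_3 = 0.10996
R₀ = Σ l_x m(x):
  age 1: 0.44000 × 8.5 = 3.7400
  age 2: 0.22440 × 7.3 = 1.6381
  age 3: 0.10996 × 3.4 = 0.3739
R₀ = 3.7400 + 1.6381 + 0.3739 = 5.7520

5.75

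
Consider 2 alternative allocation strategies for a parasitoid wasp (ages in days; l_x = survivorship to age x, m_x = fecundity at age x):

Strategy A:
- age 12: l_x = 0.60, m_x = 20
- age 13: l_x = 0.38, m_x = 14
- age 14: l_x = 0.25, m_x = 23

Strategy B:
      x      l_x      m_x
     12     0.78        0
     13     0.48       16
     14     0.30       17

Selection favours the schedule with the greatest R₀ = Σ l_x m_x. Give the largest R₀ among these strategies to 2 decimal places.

Strategy A: R₀ = 0.60×20 + 0.38×14 + 0.25×23 = 23.0700
Strategy B: R₀ = 0.78×0 + 0.48×16 + 0.30×17 = 12.7800
Highest R₀: strategy A with 23.0700.

23.07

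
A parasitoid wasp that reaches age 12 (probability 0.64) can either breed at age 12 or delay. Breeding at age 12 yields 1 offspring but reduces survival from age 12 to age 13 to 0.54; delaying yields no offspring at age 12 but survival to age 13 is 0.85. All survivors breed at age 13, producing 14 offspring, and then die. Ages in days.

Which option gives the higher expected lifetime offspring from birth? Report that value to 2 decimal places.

breed at age 12: R₀ = 0.64 × (1 + 0.54 × 14) = 0.64 × 8.5600 = 5.4784
delay to age 13: R₀ = 0.64 × (0.85 × 14) = 0.64 × 11.9000 = 7.6160
Higher: delay to age 13 (7.6160).

7.62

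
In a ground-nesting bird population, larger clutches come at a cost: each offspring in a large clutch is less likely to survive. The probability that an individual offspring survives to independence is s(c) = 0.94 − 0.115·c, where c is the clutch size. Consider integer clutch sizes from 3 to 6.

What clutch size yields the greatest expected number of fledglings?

Expected fledglings = c × s(c):
  c=3: 3 × 0.595 = 1.785
  c=4: 4 × 0.480 = 1.920
  c=5: 5 × 0.365 = 1.825
  c=6: 6 × 0.250 = 1.500
Maximum at c = 4 (1.920 fledglings).

4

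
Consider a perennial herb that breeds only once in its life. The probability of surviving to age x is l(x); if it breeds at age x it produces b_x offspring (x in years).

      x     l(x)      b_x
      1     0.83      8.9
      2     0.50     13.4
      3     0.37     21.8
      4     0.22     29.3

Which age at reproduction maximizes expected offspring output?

Expected offspring if breeding at age x = l(x) × b_x:
  age 1: 0.83 × 8.9 = 7.387
  age 2: 0.50 × 13.4 = 6.700
  age 3: 0.37 × 21.8 = 8.066
  age 4: 0.22 × 29.3 = 6.446
Maximum at age 3 (8.066).

3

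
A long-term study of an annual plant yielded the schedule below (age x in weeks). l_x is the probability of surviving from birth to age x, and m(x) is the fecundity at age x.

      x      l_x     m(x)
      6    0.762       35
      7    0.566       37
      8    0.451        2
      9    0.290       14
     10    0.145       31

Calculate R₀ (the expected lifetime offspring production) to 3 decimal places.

57.069

R₀ = Σ l_x m(x):
  age 6: 0.762 × 35 = 26.6700
  age 7: 0.566 × 37 = 20.9420
  age 8: 0.451 × 2 = 0.9020
  age 9: 0.290 × 14 = 4.0600
  age 10: 0.145 × 31 = 4.4950
R₀ = 26.6700 + 20.9420 + 0.9020 + 4.0600 + 4.4950 = 57.0690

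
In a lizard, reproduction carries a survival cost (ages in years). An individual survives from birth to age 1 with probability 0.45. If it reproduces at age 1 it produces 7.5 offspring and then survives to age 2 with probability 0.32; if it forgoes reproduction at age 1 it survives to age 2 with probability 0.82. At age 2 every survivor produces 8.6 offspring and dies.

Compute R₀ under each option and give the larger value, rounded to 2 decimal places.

4.61

breed at age 1: R₀ = 0.45 × (7.5 + 0.32 × 8.6) = 0.45 × 10.2520 = 4.6134
delay to age 2: R₀ = 0.45 × (0.82 × 8.6) = 0.45 × 7.0520 = 3.1734
Higher: breed at age 1 (4.6134).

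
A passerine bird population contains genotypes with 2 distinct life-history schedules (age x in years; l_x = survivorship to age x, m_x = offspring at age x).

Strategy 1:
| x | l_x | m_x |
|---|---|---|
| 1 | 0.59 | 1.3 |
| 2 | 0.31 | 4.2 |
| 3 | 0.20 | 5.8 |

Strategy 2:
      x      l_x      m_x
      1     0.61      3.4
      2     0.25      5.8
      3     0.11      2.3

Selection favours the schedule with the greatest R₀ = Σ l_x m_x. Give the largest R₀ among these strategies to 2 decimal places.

3.78

Strategy 1: R₀ = 0.59×1.3 + 0.31×4.2 + 0.20×5.8 = 3.2290
Strategy 2: R₀ = 0.61×3.4 + 0.25×5.8 + 0.11×2.3 = 3.7770
Highest R₀: strategy 2 with 3.7770.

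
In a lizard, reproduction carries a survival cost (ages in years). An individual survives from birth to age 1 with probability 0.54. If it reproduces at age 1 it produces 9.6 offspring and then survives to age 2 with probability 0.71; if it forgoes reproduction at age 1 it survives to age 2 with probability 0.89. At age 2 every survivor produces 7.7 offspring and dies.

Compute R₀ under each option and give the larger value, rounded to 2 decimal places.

breed at age 1: R₀ = 0.54 × (9.6 + 0.71 × 7.7) = 0.54 × 15.0670 = 8.1362
delay to age 2: R₀ = 0.54 × (0.89 × 7.7) = 0.54 × 6.8530 = 3.7006
Higher: breed at age 1 (8.1362).

8.14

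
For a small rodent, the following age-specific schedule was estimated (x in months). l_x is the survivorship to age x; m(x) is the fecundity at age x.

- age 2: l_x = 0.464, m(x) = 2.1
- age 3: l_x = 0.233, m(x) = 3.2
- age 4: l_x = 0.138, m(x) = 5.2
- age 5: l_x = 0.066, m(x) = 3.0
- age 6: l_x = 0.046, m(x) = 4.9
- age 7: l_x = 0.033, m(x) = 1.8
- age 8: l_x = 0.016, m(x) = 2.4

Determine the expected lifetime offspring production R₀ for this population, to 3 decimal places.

R₀ = Σ l_x m(x):
  age 2: 0.464 × 2.1 = 0.9744
  age 3: 0.233 × 3.2 = 0.7456
  age 4: 0.138 × 5.2 = 0.7176
  age 5: 0.066 × 3.0 = 0.1980
  age 6: 0.046 × 4.9 = 0.2254
  age 7: 0.033 × 1.8 = 0.0594
  age 8: 0.016 × 2.4 = 0.0384
R₀ = 0.9744 + 0.7456 + 0.7176 + 0.1980 + 0.2254 + 0.0594 + 0.0384 = 2.9588

2.959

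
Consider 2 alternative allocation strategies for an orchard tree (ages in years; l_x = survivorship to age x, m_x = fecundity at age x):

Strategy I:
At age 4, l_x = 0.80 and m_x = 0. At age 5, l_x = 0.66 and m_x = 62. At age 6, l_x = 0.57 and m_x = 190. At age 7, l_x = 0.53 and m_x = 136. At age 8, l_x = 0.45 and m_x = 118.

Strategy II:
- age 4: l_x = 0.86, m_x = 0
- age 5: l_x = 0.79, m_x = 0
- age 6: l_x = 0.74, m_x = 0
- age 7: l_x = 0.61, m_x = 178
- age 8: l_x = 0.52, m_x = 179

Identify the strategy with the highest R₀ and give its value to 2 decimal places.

274.40

Strategy I: R₀ = 0.80×0 + 0.66×62 + 0.57×190 + 0.53×136 + 0.45×118 = 274.4000
Strategy II: R₀ = 0.86×0 + 0.79×0 + 0.74×0 + 0.61×178 + 0.52×179 = 201.6600
Highest R₀: strategy I with 274.4000.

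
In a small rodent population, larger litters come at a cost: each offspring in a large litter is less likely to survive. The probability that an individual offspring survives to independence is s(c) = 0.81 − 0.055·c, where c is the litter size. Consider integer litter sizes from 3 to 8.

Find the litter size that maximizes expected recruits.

7

Expected recruits = c × s(c):
  c=3: 3 × 0.645 = 1.935
  c=4: 4 × 0.590 = 2.360
  c=5: 5 × 0.535 = 2.675
  c=6: 6 × 0.480 = 2.880
  c=7: 7 × 0.425 = 2.975
  c=8: 8 × 0.370 = 2.960
Maximum at c = 7 (2.975 recruits).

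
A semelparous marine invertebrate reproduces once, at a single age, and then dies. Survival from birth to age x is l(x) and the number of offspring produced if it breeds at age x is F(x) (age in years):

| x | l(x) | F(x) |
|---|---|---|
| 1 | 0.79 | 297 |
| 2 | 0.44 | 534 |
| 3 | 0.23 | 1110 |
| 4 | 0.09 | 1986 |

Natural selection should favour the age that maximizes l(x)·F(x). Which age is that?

3

Expected offspring if breeding at age x = l(x) × F(x):
  age 1: 0.79 × 297 = 234.630
  age 2: 0.44 × 534 = 234.960
  age 3: 0.23 × 1110 = 255.300
  age 4: 0.09 × 1986 = 178.740
Maximum at age 3 (255.300).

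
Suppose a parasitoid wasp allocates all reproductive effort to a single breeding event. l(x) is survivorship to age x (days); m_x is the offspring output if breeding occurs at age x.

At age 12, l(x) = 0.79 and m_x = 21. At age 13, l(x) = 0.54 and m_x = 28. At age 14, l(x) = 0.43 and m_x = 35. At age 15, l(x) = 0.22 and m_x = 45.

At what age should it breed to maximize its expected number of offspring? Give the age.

12

Expected offspring if breeding at age x = l(x) × m_x:
  age 12: 0.79 × 21 = 16.590
  age 13: 0.54 × 28 = 15.120
  age 14: 0.43 × 35 = 15.050
  age 15: 0.22 × 45 = 9.900
Maximum at age 12 (16.590).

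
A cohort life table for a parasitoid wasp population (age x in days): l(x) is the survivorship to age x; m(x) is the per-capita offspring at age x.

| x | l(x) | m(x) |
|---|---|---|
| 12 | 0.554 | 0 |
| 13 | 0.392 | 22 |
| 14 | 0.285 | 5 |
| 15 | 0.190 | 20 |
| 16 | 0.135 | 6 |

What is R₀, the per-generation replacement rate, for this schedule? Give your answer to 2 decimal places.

14.66

R₀ = Σ l(x) m(x):
  age 12: 0.554 × 0 = 0.0000
  age 13: 0.392 × 22 = 8.6240
  age 14: 0.285 × 5 = 1.4250
  age 15: 0.190 × 20 = 3.8000
  age 16: 0.135 × 6 = 0.8100
R₀ = 0.0000 + 8.6240 + 1.4250 + 3.8000 + 0.8100 = 14.6590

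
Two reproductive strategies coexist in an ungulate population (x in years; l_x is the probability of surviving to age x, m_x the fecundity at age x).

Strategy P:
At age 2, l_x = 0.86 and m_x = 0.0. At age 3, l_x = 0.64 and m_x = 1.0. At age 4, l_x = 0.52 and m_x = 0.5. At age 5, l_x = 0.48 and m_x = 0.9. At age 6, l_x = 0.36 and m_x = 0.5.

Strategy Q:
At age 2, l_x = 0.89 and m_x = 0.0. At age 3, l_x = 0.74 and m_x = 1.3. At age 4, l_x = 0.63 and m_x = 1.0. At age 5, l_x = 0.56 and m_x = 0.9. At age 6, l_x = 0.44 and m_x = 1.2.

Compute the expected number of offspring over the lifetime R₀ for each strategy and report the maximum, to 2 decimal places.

2.62

Strategy P: R₀ = 0.86×0.0 + 0.64×1.0 + 0.52×0.5 + 0.48×0.9 + 0.36×0.5 = 1.5120
Strategy Q: R₀ = 0.89×0.0 + 0.74×1.3 + 0.63×1.0 + 0.56×0.9 + 0.44×1.2 = 2.6240
Highest R₀: strategy Q with 2.6240.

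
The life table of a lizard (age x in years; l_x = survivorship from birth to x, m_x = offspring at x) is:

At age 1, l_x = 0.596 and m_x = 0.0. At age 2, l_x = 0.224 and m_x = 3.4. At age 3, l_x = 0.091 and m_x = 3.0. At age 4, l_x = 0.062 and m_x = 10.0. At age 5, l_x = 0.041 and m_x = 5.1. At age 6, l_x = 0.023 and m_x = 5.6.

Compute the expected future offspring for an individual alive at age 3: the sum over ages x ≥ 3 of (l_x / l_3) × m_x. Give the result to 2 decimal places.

13.53

l_3 = 0.091. Conditional survival from age 3 to x is l_x / l_3.
  x=3: (0.091/0.091) × 3.0 = 3.0000
  x=4: (0.062/0.091) × 10.0 = 6.8132
  x=5: (0.041/0.091) × 5.1 = 2.2978
  x=6: (0.023/0.091) × 5.6 = 1.4154
Sum = 3.0000 + 6.8132 + 2.2978 + 1.4154 = 13.5264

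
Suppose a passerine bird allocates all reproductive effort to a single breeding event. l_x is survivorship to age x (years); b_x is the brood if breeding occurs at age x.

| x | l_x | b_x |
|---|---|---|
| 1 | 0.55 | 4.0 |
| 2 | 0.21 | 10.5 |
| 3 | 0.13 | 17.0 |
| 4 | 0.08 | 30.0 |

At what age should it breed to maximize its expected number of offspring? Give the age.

4

Expected offspring if breeding at age x = l_x × b_x:
  age 1: 0.55 × 4.0 = 2.200
  age 2: 0.21 × 10.5 = 2.205
  age 3: 0.13 × 17.0 = 2.210
  age 4: 0.08 × 30.0 = 2.400
Maximum at age 4 (2.400).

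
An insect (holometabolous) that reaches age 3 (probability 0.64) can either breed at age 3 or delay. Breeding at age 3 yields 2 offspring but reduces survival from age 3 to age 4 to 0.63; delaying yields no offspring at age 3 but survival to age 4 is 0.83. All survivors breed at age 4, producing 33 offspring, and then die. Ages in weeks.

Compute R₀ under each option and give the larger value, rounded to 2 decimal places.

17.53

breed at age 3: R₀ = 0.64 × (2 + 0.63 × 33) = 0.64 × 22.7900 = 14.5856
delay to age 4: R₀ = 0.64 × (0.83 × 33) = 0.64 × 27.3900 = 17.5296
Higher: delay to age 4 (17.5296).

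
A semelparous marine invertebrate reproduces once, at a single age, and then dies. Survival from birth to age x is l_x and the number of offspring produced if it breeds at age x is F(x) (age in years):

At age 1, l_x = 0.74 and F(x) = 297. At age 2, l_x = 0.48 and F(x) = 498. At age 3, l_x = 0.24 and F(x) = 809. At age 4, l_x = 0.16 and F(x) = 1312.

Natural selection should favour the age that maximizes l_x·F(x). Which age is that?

2

Expected offspring if breeding at age x = l_x × F(x):
  age 1: 0.74 × 297 = 219.780
  age 2: 0.48 × 498 = 239.040
  age 3: 0.24 × 809 = 194.160
  age 4: 0.16 × 1312 = 209.920
Maximum at age 2 (239.040).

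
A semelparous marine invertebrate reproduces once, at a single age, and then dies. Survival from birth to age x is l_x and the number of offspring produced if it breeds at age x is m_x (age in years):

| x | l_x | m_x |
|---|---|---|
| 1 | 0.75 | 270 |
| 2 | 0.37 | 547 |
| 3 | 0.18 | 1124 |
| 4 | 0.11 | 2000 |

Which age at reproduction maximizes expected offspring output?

4

Expected offspring if breeding at age x = l_x × m_x:
  age 1: 0.75 × 270 = 202.500
  age 2: 0.37 × 547 = 202.390
  age 3: 0.18 × 1124 = 202.320
  age 4: 0.11 × 2000 = 220.000
Maximum at age 4 (220.000).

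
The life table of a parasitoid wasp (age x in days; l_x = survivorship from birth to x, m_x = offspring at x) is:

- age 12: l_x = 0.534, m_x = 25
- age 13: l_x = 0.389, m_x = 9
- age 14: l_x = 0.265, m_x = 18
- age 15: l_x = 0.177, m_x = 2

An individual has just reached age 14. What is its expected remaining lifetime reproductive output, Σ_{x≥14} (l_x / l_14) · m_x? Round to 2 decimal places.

l_14 = 0.265. Conditional survival from age 14 to x is l_x / l_14.
  x=14: (0.265/0.265) × 18 = 18.0000
  x=15: (0.177/0.265) × 2 = 1.3358
Sum = 18.0000 + 1.3358 = 19.3358

19.34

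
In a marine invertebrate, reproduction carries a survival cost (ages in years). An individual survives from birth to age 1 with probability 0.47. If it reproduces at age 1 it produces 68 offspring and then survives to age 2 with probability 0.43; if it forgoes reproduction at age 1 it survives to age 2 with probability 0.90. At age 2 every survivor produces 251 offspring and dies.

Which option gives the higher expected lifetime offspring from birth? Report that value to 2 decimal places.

106.17

breed at age 1: R₀ = 0.47 × (68 + 0.43 × 251) = 0.47 × 175.9300 = 82.6871
delay to age 2: R₀ = 0.47 × (0.90 × 251) = 0.47 × 225.9000 = 106.1730
Higher: delay to age 2 (106.1730).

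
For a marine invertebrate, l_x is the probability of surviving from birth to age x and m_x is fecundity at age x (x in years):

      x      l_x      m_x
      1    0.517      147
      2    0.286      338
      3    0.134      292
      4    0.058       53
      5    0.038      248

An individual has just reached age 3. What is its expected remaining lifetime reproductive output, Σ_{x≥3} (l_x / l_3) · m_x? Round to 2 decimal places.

l_3 = 0.134. Conditional survival from age 3 to x is l_x / l_3.
  x=3: (0.134/0.134) × 292 = 292.0000
  x=4: (0.058/0.134) × 53 = 22.9403
  x=5: (0.038/0.134) × 248 = 70.3284
Sum = 292.0000 + 22.9403 + 70.3284 = 385.2687

385.27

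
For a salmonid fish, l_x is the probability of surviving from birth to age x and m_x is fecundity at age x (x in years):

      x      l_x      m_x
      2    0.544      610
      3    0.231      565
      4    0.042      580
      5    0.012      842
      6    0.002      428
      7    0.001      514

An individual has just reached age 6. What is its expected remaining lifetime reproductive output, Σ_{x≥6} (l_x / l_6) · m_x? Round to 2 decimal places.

l_6 = 0.002. Conditional survival from age 6 to x is l_x / l_6.
  x=6: (0.002/0.002) × 428 = 428.0000
  x=7: (0.001/0.002) × 514 = 257.0000
Sum = 428.0000 + 257.0000 = 685.0000

685.00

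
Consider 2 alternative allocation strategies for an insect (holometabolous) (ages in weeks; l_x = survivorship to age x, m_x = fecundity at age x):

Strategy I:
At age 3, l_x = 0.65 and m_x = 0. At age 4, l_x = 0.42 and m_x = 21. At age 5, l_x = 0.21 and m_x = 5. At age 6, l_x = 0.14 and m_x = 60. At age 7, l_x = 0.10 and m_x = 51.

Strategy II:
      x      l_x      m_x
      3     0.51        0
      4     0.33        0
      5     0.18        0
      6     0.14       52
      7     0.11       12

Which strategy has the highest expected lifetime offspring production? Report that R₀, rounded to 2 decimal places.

23.37

Strategy I: R₀ = 0.65×0 + 0.42×21 + 0.21×5 + 0.14×60 + 0.10×51 = 23.3700
Strategy II: R₀ = 0.51×0 + 0.33×0 + 0.18×0 + 0.14×52 + 0.11×12 = 8.6000
Highest R₀: strategy I with 23.3700.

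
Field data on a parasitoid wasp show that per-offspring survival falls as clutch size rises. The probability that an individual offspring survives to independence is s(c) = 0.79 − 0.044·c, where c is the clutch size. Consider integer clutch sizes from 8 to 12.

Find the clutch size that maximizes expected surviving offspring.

9

Expected surviving offspring = c × s(c):
  c=8: 8 × 0.438 = 3.504
  c=9: 9 × 0.394 = 3.546
  c=10: 10 × 0.350 = 3.500
  c=11: 11 × 0.306 = 3.366
  c=12: 12 × 0.262 = 3.144
Maximum at c = 9 (3.546 surviving offspring).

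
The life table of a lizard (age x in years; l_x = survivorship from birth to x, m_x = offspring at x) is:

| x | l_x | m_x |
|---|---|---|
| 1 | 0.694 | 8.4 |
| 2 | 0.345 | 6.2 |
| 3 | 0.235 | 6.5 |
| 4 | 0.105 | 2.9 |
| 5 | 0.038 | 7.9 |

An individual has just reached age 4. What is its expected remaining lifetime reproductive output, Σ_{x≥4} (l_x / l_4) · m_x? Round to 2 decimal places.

l_4 = 0.105. Conditional survival from age 4 to x is l_x / l_4.
  x=4: (0.105/0.105) × 2.9 = 2.9000
  x=5: (0.038/0.105) × 7.9 = 2.8590
Sum = 2.9000 + 2.8590 = 5.7590

5.76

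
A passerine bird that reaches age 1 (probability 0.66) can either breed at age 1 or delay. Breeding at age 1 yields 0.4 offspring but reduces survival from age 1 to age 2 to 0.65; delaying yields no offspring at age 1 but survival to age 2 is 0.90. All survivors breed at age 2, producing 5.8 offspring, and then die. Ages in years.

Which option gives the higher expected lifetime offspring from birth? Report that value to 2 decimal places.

breed at age 1: R₀ = 0.66 × (0.4 + 0.65 × 5.8) = 0.66 × 4.1700 = 2.7522
delay to age 2: R₀ = 0.66 × (0.90 × 5.8) = 0.66 × 5.2200 = 3.4452
Higher: delay to age 2 (3.4452).

3.45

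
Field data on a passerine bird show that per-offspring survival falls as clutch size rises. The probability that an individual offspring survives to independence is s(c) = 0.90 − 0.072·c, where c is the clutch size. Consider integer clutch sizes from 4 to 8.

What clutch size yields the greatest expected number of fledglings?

6

Expected fledglings = c × s(c):
  c=4: 4 × 0.612 = 2.448
  c=5: 5 × 0.540 = 2.700
  c=6: 6 × 0.468 = 2.808
  c=7: 7 × 0.396 = 2.772
  c=8: 8 × 0.324 = 2.592
Maximum at c = 6 (2.808 fledglings).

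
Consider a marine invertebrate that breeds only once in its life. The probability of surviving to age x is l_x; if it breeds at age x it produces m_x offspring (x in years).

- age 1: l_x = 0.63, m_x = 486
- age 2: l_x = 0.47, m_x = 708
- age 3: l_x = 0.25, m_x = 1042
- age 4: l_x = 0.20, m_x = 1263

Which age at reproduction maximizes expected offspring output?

2

Expected offspring if breeding at age x = l_x × m_x:
  age 1: 0.63 × 486 = 306.180
  age 2: 0.47 × 708 = 332.760
  age 3: 0.25 × 1042 = 260.500
  age 4: 0.20 × 1263 = 252.600
Maximum at age 2 (332.760).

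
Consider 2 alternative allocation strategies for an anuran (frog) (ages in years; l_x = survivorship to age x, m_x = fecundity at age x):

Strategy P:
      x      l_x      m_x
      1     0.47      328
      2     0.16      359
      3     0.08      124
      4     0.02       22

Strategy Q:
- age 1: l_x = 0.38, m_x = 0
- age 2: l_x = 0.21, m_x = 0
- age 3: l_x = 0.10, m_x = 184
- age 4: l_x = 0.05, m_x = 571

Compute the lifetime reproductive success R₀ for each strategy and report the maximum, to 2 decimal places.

Strategy P: R₀ = 0.47×328 + 0.16×359 + 0.08×124 + 0.02×22 = 221.9600
Strategy Q: R₀ = 0.38×0 + 0.21×0 + 0.10×184 + 0.05×571 = 46.9500
Highest R₀: strategy P with 221.9600.

221.96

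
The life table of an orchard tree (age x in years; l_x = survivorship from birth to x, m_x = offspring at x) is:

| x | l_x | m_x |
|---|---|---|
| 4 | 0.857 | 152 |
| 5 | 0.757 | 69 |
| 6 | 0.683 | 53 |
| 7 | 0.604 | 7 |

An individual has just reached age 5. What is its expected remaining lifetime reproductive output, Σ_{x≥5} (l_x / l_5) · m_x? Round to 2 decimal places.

122.40

l_5 = 0.757. Conditional survival from age 5 to x is l_x / l_5.
  x=5: (0.757/0.757) × 69 = 69.0000
  x=6: (0.683/0.757) × 53 = 47.8190
  x=7: (0.604/0.757) × 7 = 5.5852
Sum = 69.0000 + 47.8190 + 5.5852 = 122.4042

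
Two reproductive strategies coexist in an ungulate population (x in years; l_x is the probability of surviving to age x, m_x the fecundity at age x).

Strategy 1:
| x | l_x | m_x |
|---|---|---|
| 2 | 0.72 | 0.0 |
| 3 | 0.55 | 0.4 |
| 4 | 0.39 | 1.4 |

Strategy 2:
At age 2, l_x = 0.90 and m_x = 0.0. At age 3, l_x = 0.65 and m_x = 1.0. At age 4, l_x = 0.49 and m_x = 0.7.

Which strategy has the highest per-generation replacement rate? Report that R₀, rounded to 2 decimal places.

Strategy 1: R₀ = 0.72×0.0 + 0.55×0.4 + 0.39×1.4 = 0.7660
Strategy 2: R₀ = 0.90×0.0 + 0.65×1.0 + 0.49×0.7 = 0.9930
Highest R₀: strategy 2 with 0.9930.

0.99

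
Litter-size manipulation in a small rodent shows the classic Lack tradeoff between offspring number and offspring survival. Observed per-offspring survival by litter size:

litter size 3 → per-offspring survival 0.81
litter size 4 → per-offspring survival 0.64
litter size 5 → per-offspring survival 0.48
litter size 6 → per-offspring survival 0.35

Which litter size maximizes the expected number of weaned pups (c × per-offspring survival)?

Expected weaned pups = c × s(c):
  c=3: 3 × 0.81 = 2.430
  c=4: 4 × 0.64 = 2.560
  c=5: 5 × 0.48 = 2.400
  c=6: 6 × 0.35 = 2.100
Maximum at c = 4 (2.560 weaned pups).

4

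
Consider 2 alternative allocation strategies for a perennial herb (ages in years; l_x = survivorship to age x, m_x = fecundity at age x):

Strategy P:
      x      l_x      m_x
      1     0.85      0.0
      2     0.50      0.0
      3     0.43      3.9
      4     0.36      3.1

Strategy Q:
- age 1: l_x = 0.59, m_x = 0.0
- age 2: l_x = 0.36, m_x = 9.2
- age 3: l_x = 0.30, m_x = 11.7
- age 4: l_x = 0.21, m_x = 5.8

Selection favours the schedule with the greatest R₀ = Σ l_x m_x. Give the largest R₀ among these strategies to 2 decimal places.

Strategy P: R₀ = 0.85×0.0 + 0.50×0.0 + 0.43×3.9 + 0.36×3.1 = 2.7930
Strategy Q: R₀ = 0.59×0.0 + 0.36×9.2 + 0.30×11.7 + 0.21×5.8 = 8.0400
Highest R₀: strategy Q with 8.0400.

8.04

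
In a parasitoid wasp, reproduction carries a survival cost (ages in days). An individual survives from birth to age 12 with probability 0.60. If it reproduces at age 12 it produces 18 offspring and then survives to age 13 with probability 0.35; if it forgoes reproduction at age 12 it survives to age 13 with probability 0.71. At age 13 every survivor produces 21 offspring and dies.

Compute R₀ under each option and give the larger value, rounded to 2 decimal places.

breed at age 12: R₀ = 0.60 × (18 + 0.35 × 21) = 0.60 × 25.3500 = 15.2100
delay to age 13: R₀ = 0.60 × (0.71 × 21) = 0.60 × 14.9100 = 8.9460
Higher: breed at age 12 (15.2100).

15.21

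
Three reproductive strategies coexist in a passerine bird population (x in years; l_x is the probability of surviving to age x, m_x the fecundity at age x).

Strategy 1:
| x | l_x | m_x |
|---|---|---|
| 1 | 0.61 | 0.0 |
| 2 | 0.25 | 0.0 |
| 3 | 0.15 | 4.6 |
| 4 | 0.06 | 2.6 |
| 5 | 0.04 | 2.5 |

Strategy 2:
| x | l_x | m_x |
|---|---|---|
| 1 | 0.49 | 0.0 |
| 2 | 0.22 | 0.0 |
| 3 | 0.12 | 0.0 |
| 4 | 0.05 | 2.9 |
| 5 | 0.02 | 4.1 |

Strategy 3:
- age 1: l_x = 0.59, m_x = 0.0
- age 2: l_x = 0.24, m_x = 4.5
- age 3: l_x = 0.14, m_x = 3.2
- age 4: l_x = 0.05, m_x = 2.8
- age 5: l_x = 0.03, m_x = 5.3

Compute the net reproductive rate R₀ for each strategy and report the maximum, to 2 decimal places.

1.83

Strategy 1: R₀ = 0.61×0.0 + 0.25×0.0 + 0.15×4.6 + 0.06×2.6 + 0.04×2.5 = 0.9460
Strategy 2: R₀ = 0.49×0.0 + 0.22×0.0 + 0.12×0.0 + 0.05×2.9 + 0.02×4.1 = 0.2270
Strategy 3: R₀ = 0.59×0.0 + 0.24×4.5 + 0.14×3.2 + 0.05×2.8 + 0.03×5.3 = 1.8270
Highest R₀: strategy 3 with 1.8270.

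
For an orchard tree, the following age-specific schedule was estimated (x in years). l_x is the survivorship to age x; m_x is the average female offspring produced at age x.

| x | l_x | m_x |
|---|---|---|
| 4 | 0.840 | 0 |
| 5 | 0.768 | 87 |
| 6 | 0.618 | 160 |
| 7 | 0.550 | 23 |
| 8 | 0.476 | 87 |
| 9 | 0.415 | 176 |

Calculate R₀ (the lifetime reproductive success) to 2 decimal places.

292.80

R₀ = Σ l_x m_x:
  age 4: 0.840 × 0 = 0.0000
  age 5: 0.768 × 87 = 66.8160
  age 6: 0.618 × 160 = 98.8800
  age 7: 0.550 × 23 = 12.6500
  age 8: 0.476 × 87 = 41.4120
  age 9: 0.415 × 176 = 73.0400
R₀ = 0.0000 + 66.8160 + 98.8800 + 12.6500 + 41.4120 + 73.0400 = 292.7980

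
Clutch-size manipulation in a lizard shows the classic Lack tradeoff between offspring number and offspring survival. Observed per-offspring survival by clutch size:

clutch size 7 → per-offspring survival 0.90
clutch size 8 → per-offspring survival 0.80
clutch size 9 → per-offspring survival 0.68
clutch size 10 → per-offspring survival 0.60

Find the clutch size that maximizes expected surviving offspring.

Expected surviving offspring = c × s(c):
  c=7: 7 × 0.90 = 6.300
  c=8: 8 × 0.80 = 6.400
  c=9: 9 × 0.68 = 6.120
  c=10: 10 × 0.60 = 6.000
Maximum at c = 8 (6.400 surviving offspring).

8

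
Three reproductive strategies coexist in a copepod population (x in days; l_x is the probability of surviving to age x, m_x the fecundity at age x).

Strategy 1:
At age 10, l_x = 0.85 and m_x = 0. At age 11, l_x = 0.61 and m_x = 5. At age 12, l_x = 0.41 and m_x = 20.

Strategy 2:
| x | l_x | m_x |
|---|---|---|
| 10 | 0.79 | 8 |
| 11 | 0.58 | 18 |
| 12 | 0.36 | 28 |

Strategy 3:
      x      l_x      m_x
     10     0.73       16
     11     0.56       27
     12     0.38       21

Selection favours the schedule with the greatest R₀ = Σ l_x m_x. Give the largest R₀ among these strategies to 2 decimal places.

Strategy 1: R₀ = 0.85×0 + 0.61×5 + 0.41×20 = 11.2500
Strategy 2: R₀ = 0.79×8 + 0.58×18 + 0.36×28 = 26.8400
Strategy 3: R₀ = 0.73×16 + 0.56×27 + 0.38×21 = 34.7800
Highest R₀: strategy 3 with 34.7800.

34.78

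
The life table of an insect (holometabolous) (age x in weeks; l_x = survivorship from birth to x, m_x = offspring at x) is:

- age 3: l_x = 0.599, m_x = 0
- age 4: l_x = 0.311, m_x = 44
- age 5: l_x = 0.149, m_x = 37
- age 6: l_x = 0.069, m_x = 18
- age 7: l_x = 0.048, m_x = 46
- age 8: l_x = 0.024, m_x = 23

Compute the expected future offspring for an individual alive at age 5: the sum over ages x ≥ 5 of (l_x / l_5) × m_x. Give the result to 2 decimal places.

63.86

l_5 = 0.149. Conditional survival from age 5 to x is l_x / l_5.
  x=5: (0.149/0.149) × 37 = 37.0000
  x=6: (0.069/0.149) × 18 = 8.3356
  x=7: (0.048/0.149) × 46 = 14.8188
  x=8: (0.024/0.149) × 23 = 3.7047
Sum = 37.0000 + 8.3356 + 14.8188 + 3.7047 = 63.8591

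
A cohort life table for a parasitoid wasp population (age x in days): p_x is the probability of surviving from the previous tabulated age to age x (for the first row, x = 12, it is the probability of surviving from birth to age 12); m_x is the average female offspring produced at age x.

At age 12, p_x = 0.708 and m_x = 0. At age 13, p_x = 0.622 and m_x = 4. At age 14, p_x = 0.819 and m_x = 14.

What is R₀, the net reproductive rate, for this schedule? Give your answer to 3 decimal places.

Survivorship from birth: l_x = p_12·p_13·…·p_x.
  l_12 = 0.70800
  l_13 = 0.44038
  l_14 = 0.36067
R₀ = Σ l_x m_x:
  age 12: 0.70800 × 0 = 0.0000
  age 13: 0.44038 × 4 = 1.7615
  age 14: 0.36067 × 14 = 5.0494
R₀ = 0.0000 + 1.7615 + 5.0494 = 6.8109

6.811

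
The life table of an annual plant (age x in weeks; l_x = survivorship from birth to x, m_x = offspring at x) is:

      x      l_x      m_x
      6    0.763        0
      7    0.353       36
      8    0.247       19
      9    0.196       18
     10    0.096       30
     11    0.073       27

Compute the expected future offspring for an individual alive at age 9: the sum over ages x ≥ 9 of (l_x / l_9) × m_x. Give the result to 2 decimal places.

l_9 = 0.196. Conditional survival from age 9 to x is l_x / l_9.
  x=9: (0.196/0.196) × 18 = 18.0000
  x=10: (0.096/0.196) × 30 = 14.6939
  x=11: (0.073/0.196) × 27 = 10.0561
Sum = 18.0000 + 14.6939 + 10.0561 = 42.7500

42.75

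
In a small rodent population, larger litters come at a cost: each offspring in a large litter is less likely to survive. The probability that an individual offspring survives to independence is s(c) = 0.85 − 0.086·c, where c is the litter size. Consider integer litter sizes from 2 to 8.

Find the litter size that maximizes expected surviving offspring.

Expected surviving offspring = c × s(c):
  c=2: 2 × 0.678 = 1.356
  c=3: 3 × 0.592 = 1.776
  c=4: 4 × 0.506 = 2.024
  c=5: 5 × 0.420 = 2.100
  c=6: 6 × 0.334 = 2.004
  c=7: 7 × 0.248 = 1.736
  c=8: 8 × 0.162 = 1.296
Maximum at c = 5 (2.100 surviving offspring).

5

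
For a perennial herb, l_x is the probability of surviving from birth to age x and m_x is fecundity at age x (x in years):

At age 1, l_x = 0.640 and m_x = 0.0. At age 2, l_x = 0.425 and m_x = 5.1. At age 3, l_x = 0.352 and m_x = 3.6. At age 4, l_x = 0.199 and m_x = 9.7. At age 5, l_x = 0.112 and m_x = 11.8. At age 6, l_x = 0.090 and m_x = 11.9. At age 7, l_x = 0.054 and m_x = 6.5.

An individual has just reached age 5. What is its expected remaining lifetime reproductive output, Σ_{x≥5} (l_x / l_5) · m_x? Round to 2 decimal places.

24.50

l_5 = 0.112. Conditional survival from age 5 to x is l_x / l_5.
  x=5: (0.112/0.112) × 11.8 = 11.8000
  x=6: (0.090/0.112) × 11.9 = 9.5625
  x=7: (0.054/0.112) × 6.5 = 3.1339
Sum = 11.8000 + 9.5625 + 3.1339 = 24.4964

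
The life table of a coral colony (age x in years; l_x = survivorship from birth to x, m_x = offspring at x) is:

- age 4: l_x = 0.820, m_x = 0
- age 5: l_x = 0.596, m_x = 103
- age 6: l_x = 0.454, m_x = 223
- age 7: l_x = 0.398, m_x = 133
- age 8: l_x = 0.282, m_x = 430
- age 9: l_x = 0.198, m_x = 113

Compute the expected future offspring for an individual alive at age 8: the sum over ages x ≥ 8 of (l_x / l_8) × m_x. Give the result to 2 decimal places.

509.34

l_8 = 0.282. Conditional survival from age 8 to x is l_x / l_8.
  x=8: (0.282/0.282) × 430 = 430.0000
  x=9: (0.198/0.282) × 113 = 79.3404
Sum = 430.0000 + 79.3404 = 509.3404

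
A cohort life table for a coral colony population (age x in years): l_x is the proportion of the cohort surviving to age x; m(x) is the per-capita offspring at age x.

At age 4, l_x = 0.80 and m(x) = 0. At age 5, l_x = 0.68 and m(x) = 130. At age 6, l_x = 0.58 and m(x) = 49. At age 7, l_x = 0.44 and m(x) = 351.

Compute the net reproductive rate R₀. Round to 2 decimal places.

R₀ = Σ l_x m(x):
  age 4: 0.80 × 0 = 0.0000
  age 5: 0.68 × 130 = 88.4000
  age 6: 0.58 × 49 = 28.4200
  age 7: 0.44 × 351 = 154.4400
R₀ = 0.0000 + 88.4000 + 28.4200 + 154.4400 = 271.2600

271.26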